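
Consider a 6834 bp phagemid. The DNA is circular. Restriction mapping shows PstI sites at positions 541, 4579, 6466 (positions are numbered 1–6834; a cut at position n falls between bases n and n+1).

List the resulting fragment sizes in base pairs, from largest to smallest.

Circular molecule, 3 cuts → 3 fragments:
  4579 − 541 = 4038 bp
  6466 − 4579 = 1887 bp
  wrap: 6834 − 6466 + 541 = 909 bp
Sorted largest to smallest: 4038, 1887, 909 bp.

4038, 1887, 909 bp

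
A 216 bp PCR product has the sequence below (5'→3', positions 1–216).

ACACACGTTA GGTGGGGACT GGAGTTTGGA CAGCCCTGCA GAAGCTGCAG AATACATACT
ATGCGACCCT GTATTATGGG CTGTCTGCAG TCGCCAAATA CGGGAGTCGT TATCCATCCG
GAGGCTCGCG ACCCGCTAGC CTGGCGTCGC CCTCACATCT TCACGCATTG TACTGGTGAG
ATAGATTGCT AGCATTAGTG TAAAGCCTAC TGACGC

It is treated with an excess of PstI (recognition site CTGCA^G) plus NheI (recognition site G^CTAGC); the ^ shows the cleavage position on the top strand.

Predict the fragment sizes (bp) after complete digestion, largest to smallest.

PstI sites (CTGCAG) start at positions 36, 45, 85.
PstI cuts after base 5 of each site (before the last base), so after positions 40, 49, 89.
NheI sites (GCTAGC) start at positions 135, 188.
NheI cuts after the first base of each site, so after positions 135, 188.
Combined cut positions: 40, 49, 89, 135, 188.
Linear molecule, 5 cuts → 6 fragments:
  1–40 → 40 bp
  41–49 → 9 bp
  50–89 → 40 bp
  90–135 → 46 bp
  136–188 → 53 bp
  189–216 → 28 bp
Sorted largest to smallest: 53, 46, 40, 40, 28, 9 bp.

53, 46, 40, 40, 28, 9 bp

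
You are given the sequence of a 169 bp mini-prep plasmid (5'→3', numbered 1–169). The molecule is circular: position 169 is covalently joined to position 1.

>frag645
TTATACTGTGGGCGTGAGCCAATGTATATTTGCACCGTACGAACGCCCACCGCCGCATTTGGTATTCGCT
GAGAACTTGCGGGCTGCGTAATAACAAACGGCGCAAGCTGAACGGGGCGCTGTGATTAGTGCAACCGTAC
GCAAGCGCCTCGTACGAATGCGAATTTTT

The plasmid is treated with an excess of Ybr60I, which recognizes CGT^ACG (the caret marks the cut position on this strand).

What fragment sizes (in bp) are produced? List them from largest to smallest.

Ybr60I sites (CGTACG) start at positions 36, 136, 151.
Ybr60I cuts after base 3 of each site, so after positions 38, 138, 153.
Circular molecule, 3 cuts → 3 fragments:
  39–138 → 100 bp
  139–153 → 15 bp
  154–169 then 1–38 → 16 + 38 = 54 bp
Sorted largest to smallest: 100, 54, 15 bp.

100, 54, 15 bp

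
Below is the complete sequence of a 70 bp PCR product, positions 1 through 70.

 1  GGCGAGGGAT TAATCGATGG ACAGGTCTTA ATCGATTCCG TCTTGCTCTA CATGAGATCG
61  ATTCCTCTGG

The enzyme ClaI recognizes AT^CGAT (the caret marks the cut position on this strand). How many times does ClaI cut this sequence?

3

ATCGAT occurs starting at positions 13, 31, 57.
ClaI cuts at 3 sites.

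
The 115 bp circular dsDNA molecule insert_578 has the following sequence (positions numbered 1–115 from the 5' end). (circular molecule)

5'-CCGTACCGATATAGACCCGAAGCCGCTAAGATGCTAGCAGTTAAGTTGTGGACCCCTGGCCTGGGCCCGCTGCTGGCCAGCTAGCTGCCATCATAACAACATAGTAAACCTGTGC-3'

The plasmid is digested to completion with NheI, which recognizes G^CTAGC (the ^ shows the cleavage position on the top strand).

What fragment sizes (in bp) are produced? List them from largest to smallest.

NheI sites (GCTAGC) start at positions 33, 80.
NheI cuts after the first base of each site, so after positions 33, 80.
Circular molecule, 2 cuts → 2 fragments:
  34–80 → 47 bp
  81–115 then 1–33 → 35 + 33 = 68 bp
Sorted largest to smallest: 68, 47 bp.

68, 47 bp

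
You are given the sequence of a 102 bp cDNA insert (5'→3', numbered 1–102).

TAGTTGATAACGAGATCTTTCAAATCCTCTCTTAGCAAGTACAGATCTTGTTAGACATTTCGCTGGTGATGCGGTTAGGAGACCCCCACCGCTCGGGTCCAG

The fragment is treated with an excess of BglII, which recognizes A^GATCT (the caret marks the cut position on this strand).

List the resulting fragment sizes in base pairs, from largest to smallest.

BglII sites (AGATCT) start at positions 13, 43.
BglII cuts after the first base of each site, so after positions 13, 43.
Linear molecule, 2 cuts → 3 fragments:
  1–13 → 13 bp
  14–43 → 30 bp
  44–102 → 59 bp
Sorted largest to smallest: 59, 30, 13 bp.

59, 30, 13 bp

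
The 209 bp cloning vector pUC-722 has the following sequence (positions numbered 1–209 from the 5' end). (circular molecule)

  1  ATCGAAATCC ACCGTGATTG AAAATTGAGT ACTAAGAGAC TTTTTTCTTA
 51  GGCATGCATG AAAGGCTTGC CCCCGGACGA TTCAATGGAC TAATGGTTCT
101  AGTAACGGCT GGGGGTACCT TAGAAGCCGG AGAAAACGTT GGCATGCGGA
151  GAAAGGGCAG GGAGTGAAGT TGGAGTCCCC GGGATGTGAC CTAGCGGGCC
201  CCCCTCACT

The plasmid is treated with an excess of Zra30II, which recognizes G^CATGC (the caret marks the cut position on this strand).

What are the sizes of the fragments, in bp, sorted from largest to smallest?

Zra30II sites (GCATGC) start at positions 52, 142.
Zra30II cuts after the first base of each site, so after positions 52, 142.
Circular molecule, 2 cuts → 2 fragments:
  53–142 → 90 bp
  143–209 then 1–52 → 67 + 52 = 119 bp
Sorted largest to smallest: 119, 90 bp.

119, 90 bp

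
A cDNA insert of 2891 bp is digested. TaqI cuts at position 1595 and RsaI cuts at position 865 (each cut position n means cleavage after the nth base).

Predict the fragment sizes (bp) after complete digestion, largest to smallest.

Combined cut positions (sorted): 865, 1595.
Linear molecule, 2 cuts → 3 fragments:
  865 − 0 = 865 bp
  1595 − 865 = 730 bp
  2891 − 1595 = 1296 bp
Sorted largest to smallest: 1296, 865, 730 bp.

1296, 865, 730 bp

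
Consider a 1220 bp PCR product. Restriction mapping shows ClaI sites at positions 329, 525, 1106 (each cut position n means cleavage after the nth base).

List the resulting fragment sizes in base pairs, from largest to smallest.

581, 329, 196, 114 bp

Linear molecule, 3 cuts → 4 fragments:
  329 − 0 = 329 bp
  525 − 329 = 196 bp
  1106 − 525 = 581 bp
  1220 − 1106 = 114 bp
Sorted largest to smallest: 581, 329, 196, 114 bp.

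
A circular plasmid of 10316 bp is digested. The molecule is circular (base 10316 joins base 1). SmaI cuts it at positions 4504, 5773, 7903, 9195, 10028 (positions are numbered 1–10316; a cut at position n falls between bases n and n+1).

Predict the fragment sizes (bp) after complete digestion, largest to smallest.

Circular molecule, 5 cuts → 5 fragments:
  5773 − 4504 = 1269 bp
  7903 − 5773 = 2130 bp
  9195 − 7903 = 1292 bp
  10028 − 9195 = 833 bp
  wrap: 10316 − 10028 + 4504 = 4792 bp
Sorted largest to smallest: 4792, 2130, 1292, 1269, 833 bp.

4792, 2130, 1292, 1269, 833 bp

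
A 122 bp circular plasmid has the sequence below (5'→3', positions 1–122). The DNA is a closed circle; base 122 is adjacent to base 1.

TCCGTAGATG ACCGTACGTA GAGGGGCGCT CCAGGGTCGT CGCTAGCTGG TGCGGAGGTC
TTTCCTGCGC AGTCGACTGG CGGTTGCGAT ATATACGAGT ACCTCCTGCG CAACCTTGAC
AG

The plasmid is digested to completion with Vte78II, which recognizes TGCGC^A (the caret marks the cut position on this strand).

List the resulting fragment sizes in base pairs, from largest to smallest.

Vte78II sites (TGCGCA) start at positions 66, 107.
Vte78II cuts after base 5 of each site (before the last base), so after positions 70, 111.
Circular molecule, 2 cuts → 2 fragments:
  71–111 → 41 bp
  112–122 then 1–70 → 11 + 70 = 81 bp
Sorted largest to smallest: 81, 41 bp.

81, 41 bp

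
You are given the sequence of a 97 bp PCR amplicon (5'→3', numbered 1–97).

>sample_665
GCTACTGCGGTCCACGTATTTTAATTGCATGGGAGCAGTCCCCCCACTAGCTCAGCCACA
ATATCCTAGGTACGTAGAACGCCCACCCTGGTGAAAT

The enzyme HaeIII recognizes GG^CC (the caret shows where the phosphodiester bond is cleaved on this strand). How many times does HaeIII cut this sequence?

0

No occurrence of GGCC is present in the sequence.
HaeIII does not cut: 0 sites.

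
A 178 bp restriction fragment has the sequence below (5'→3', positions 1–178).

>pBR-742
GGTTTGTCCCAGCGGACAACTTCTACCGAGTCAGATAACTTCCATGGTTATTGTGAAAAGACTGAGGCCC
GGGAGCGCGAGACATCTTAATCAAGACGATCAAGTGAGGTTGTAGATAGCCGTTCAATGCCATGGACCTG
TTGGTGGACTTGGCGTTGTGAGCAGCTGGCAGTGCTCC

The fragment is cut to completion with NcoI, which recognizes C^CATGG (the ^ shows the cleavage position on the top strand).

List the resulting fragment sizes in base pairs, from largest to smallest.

NcoI sites (CCATGG) start at positions 42, 130.
NcoI cuts after the first base of each site, so after positions 42, 130.
Linear molecule, 2 cuts → 3 fragments:
  1–42 → 42 bp
  43–130 → 88 bp
  131–178 → 48 bp
Sorted largest to smallest: 88, 48, 42 bp.

88, 48, 42 bp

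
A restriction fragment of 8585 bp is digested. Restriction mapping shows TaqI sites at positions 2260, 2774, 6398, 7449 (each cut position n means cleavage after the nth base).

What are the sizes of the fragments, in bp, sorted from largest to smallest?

3624, 2260, 1136, 1051, 514 bp

Linear molecule, 4 cuts → 5 fragments:
  2260 − 0 = 2260 bp
  2774 − 2260 = 514 bp
  6398 − 2774 = 3624 bp
  7449 − 6398 = 1051 bp
  8585 − 7449 = 1136 bp
Sorted largest to smallest: 3624, 2260, 1136, 1051, 514 bp.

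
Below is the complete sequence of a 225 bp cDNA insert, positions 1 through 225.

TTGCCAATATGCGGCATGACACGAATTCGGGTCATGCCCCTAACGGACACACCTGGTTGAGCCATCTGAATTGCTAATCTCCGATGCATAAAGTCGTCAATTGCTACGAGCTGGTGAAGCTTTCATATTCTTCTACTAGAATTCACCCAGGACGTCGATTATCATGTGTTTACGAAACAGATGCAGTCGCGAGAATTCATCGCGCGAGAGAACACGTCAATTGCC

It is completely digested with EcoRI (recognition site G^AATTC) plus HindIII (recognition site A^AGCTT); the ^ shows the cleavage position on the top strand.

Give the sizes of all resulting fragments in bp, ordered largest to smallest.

94, 54, 32, 23, 22 bp

EcoRI sites (GAATTC) start at positions 23, 139, 193.
EcoRI cuts after the first base of each site, so after positions 23, 139, 193.
The HindIII site (AAGCTT) starts at position 117.
HindIII cuts after the first base of each site, so after position 117.
Combined cut positions: 23, 117, 139, 193.
Linear molecule, 4 cuts → 5 fragments:
  1–23 → 23 bp
  24–117 → 94 bp
  118–139 → 22 bp
  140–193 → 54 bp
  194–225 → 32 bp
Sorted largest to smallest: 94, 54, 32, 23, 22 bp.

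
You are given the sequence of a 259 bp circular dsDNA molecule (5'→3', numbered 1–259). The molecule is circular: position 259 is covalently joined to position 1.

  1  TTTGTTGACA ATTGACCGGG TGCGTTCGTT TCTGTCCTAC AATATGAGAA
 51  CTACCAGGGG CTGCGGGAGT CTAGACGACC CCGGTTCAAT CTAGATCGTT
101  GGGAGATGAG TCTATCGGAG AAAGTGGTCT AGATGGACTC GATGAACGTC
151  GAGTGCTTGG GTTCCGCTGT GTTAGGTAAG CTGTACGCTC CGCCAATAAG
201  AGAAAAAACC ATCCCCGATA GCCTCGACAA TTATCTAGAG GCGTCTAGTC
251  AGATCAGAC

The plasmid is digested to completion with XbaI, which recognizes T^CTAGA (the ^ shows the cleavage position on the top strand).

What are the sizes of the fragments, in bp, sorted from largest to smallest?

106, 95, 38, 20 bp

XbaI sites (TCTAGA) start at positions 70, 90, 128, 234.
XbaI cuts after the first base of each site, so after positions 70, 90, 128, 234.
Circular molecule, 4 cuts → 4 fragments:
  71–90 → 20 bp
  91–128 → 38 bp
  129–234 → 106 bp
  235–259 then 1–70 → 25 + 70 = 95 bp
Sorted largest to smallest: 106, 95, 38, 20 bp.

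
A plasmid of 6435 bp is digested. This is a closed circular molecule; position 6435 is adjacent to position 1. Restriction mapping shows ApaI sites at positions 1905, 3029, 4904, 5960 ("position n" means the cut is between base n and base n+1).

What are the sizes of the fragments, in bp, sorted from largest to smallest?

2380, 1875, 1124, 1056 bp

Circular molecule, 4 cuts → 4 fragments:
  3029 − 1905 = 1124 bp
  4904 − 3029 = 1875 bp
  5960 − 4904 = 1056 bp
  wrap: 6435 − 5960 + 1905 = 2380 bp
Sorted largest to smallest: 2380, 1875, 1124, 1056 bp.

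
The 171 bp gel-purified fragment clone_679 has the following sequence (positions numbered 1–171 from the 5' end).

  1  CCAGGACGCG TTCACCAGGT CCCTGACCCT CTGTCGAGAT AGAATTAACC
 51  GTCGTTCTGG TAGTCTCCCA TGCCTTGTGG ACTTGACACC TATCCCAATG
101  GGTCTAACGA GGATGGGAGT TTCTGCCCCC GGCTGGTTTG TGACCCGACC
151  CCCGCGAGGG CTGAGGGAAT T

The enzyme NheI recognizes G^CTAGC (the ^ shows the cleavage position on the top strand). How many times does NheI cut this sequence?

0

No occurrence of GCTAGC is present in the sequence.
NheI does not cut: 0 sites.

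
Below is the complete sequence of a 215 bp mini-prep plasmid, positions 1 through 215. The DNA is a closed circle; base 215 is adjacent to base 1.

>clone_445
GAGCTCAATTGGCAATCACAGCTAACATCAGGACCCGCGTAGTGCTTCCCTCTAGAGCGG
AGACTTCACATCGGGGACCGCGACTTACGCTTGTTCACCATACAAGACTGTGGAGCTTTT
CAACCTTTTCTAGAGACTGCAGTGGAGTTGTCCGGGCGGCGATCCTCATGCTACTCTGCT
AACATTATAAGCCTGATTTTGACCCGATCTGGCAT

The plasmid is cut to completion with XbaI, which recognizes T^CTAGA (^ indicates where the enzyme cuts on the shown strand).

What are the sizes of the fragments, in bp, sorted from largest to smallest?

XbaI sites (TCTAGA) start at positions 51, 129.
XbaI cuts after the first base of each site, so after positions 51, 129.
Circular molecule, 2 cuts → 2 fragments:
  52–129 → 78 bp
  130–215 then 1–51 → 86 + 51 = 137 bp
Sorted largest to smallest: 137, 78 bp.

137, 78 bp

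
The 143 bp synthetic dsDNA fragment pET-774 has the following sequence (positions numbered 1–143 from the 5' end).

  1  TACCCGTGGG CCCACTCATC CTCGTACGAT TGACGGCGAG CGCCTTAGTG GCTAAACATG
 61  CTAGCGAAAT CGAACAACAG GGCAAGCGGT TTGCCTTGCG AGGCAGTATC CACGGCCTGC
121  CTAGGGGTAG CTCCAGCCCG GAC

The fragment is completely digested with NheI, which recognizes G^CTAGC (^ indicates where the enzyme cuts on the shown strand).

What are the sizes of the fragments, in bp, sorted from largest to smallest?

83, 60 bp

The NheI site (GCTAGC) starts at position 60.
NheI cuts after the first base of each site, so after position 60.
Linear molecule, 1 cut → 2 fragments:
  1–60 → 60 bp
  61–143 → 83 bp
Sorted largest to smallest: 83, 60 bp.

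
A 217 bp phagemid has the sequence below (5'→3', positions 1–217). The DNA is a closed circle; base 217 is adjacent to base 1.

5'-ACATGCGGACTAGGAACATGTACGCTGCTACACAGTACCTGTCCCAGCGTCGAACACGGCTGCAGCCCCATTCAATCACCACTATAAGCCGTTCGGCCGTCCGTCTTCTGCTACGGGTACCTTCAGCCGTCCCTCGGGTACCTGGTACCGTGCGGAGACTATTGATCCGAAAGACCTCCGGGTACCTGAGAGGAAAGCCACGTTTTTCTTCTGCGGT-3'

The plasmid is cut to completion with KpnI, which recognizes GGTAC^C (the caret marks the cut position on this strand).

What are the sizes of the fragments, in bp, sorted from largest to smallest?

152, 37, 21, 7 bp

KpnI sites (GGTACC) start at positions 116, 137, 144, 181.
KpnI cuts after base 5 of each site (before the last base), so after positions 120, 141, 148, 185.
Circular molecule, 4 cuts → 4 fragments:
  121–141 → 21 bp
  142–148 → 7 bp
  149–185 → 37 bp
  186–217 then 1–120 → 32 + 120 = 152 bp
Sorted largest to smallest: 152, 37, 21, 7 bp.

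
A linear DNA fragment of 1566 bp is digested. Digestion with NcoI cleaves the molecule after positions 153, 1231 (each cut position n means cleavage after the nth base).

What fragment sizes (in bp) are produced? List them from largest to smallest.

1078, 335, 153 bp

Linear molecule, 2 cuts → 3 fragments:
  153 − 0 = 153 bp
  1231 − 153 = 1078 bp
  1566 − 1231 = 335 bp
Sorted largest to smallest: 1078, 335, 153 bp.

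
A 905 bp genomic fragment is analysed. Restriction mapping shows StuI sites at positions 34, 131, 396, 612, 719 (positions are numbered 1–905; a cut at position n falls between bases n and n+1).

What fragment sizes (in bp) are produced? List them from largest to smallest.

Linear molecule, 5 cuts → 6 fragments:
  34 − 0 = 34 bp
  131 − 34 = 97 bp
  396 − 131 = 265 bp
  612 − 396 = 216 bp
  719 − 612 = 107 bp
  905 − 719 = 186 bp
Sorted largest to smallest: 265, 216, 186, 107, 97, 34 bp.

265, 216, 186, 107, 97, 34 bp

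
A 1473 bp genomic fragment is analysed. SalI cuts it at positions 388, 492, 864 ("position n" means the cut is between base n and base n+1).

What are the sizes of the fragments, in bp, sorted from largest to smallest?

609, 388, 372, 104 bp

Linear molecule, 3 cuts → 4 fragments:
  388 − 0 = 388 bp
  492 − 388 = 104 bp
  864 − 492 = 372 bp
  1473 − 864 = 609 bp
Sorted largest to smallest: 609, 388, 372, 104 bp.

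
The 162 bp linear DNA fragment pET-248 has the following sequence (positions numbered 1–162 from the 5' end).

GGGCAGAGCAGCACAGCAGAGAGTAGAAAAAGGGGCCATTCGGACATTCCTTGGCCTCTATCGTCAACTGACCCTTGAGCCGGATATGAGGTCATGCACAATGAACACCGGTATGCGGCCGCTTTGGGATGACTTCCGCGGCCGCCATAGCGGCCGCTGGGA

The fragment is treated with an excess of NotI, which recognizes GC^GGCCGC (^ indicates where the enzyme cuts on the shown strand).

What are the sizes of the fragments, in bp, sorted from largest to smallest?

116, 23, 12, 11 bp

NotI sites (GCGGCCGC) start at positions 115, 138, 150.
NotI cuts after base 2 of each site, so after positions 116, 139, 151.
Linear molecule, 3 cuts → 4 fragments:
  1–116 → 116 bp
  117–139 → 23 bp
  140–151 → 12 bp
  152–162 → 11 bp
Sorted largest to smallest: 116, 23, 12, 11 bp.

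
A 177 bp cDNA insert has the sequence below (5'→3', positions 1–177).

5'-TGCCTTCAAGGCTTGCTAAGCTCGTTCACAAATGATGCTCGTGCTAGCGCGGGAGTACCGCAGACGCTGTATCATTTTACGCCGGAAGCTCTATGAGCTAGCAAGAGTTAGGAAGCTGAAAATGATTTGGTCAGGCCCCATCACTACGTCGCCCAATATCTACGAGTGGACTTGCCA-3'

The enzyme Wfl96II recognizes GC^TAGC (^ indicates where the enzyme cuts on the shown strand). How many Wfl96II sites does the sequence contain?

2

GCTAGC occurs starting at positions 43, 97.
Wfl96II cuts at 2 sites.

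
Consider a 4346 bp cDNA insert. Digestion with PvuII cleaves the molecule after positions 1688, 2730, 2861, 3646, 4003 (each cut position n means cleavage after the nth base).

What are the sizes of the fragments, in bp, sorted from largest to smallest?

1688, 1042, 785, 357, 343, 131 bp

Linear molecule, 5 cuts → 6 fragments:
  1688 − 0 = 1688 bp
  2730 − 1688 = 1042 bp
  2861 − 2730 = 131 bp
  3646 − 2861 = 785 bp
  4003 − 3646 = 357 bp
  4346 − 4003 = 343 bp
Sorted largest to smallest: 1688, 1042, 785, 357, 343, 131 bp.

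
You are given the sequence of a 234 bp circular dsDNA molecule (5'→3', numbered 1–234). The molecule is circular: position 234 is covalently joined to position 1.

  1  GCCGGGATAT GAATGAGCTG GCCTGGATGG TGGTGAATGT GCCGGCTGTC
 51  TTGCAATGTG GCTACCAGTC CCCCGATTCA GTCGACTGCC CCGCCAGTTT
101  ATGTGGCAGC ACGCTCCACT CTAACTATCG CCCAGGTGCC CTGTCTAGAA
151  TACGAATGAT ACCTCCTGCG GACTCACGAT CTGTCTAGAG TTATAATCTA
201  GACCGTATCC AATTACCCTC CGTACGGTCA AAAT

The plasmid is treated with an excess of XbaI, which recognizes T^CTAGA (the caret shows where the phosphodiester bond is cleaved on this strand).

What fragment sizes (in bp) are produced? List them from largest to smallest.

XbaI sites (TCTAGA) start at positions 144, 184, 197.
XbaI cuts after the first base of each site, so after positions 144, 184, 197.
Circular molecule, 3 cuts → 3 fragments:
  145–184 → 40 bp
  185–197 → 13 bp
  198–234 then 1–144 → 37 + 144 = 181 bp
Sorted largest to smallest: 181, 40, 13 bp.

181, 40, 13 bp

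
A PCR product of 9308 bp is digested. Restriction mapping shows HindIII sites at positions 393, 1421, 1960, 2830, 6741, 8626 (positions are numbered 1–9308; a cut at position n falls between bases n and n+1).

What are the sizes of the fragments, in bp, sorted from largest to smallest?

Linear molecule, 6 cuts → 7 fragments:
  393 − 0 = 393 bp
  1421 − 393 = 1028 bp
  1960 − 1421 = 539 bp
  2830 − 1960 = 870 bp
  6741 − 2830 = 3911 bp
  8626 − 6741 = 1885 bp
  9308 − 8626 = 682 bp
Sorted largest to smallest: 3911, 1885, 1028, 870, 682, 539, 393 bp.

3911, 1885, 1028, 870, 682, 539, 393 bp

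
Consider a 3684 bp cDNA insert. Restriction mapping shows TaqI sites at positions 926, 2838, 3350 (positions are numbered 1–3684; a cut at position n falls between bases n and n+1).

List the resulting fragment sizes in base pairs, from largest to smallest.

Linear molecule, 3 cuts → 4 fragments:
  926 − 0 = 926 bp
  2838 − 926 = 1912 bp
  3350 − 2838 = 512 bp
  3684 − 3350 = 334 bp
Sorted largest to smallest: 1912, 926, 512, 334 bp.

1912, 926, 512, 334 bp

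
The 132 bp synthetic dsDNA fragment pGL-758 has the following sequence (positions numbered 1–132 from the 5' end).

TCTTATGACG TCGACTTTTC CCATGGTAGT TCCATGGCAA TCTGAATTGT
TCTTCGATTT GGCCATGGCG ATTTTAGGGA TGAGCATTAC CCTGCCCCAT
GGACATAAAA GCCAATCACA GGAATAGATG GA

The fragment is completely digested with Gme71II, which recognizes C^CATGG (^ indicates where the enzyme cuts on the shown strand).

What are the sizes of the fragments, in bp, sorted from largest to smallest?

Gme71II sites (CCATGG) start at positions 21, 32, 63, 97.
Gme71II cuts after the first base of each site, so after positions 21, 32, 63, 97.
Linear molecule, 4 cuts → 5 fragments:
  1–21 → 21 bp
  22–32 → 11 bp
  33–63 → 31 bp
  64–97 → 34 bp
  98–132 → 35 bp
Sorted largest to smallest: 35, 34, 31, 21, 11 bp.

35, 34, 31, 21, 11 bp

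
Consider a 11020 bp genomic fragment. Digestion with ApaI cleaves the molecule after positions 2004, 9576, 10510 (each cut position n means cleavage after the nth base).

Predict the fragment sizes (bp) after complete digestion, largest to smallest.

7572, 2004, 934, 510 bp

Linear molecule, 3 cuts → 4 fragments:
  2004 − 0 = 2004 bp
  9576 − 2004 = 7572 bp
  10510 − 9576 = 934 bp
  11020 − 10510 = 510 bp
Sorted largest to smallest: 7572, 2004, 934, 510 bp.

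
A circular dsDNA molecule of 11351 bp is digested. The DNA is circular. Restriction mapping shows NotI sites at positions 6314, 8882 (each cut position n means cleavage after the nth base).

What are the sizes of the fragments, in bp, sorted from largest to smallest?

8783, 2568 bp

Circular molecule, 2 cuts → 2 fragments:
  8882 − 6314 = 2568 bp
  wrap: 11351 − 8882 + 6314 = 8783 bp
Sorted largest to smallest: 8783, 2568 bp.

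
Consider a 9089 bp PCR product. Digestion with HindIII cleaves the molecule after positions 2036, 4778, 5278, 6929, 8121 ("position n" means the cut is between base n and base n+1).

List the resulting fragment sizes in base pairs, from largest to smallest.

2742, 2036, 1651, 1192, 968, 500 bp

Linear molecule, 5 cuts → 6 fragments:
  2036 − 0 = 2036 bp
  4778 − 2036 = 2742 bp
  5278 − 4778 = 500 bp
  6929 − 5278 = 1651 bp
  8121 − 6929 = 1192 bp
  9089 − 8121 = 968 bp
Sorted largest to smallest: 2742, 2036, 1651, 1192, 968, 500 bp.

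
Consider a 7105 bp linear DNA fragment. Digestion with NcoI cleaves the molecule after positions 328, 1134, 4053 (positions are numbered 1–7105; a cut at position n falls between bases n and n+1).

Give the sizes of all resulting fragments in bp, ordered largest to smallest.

Linear molecule, 3 cuts → 4 fragments:
  328 − 0 = 328 bp
  1134 − 328 = 806 bp
  4053 − 1134 = 2919 bp
  7105 − 4053 = 3052 bp
Sorted largest to smallest: 3052, 2919, 806, 328 bp.

3052, 2919, 806, 328 bp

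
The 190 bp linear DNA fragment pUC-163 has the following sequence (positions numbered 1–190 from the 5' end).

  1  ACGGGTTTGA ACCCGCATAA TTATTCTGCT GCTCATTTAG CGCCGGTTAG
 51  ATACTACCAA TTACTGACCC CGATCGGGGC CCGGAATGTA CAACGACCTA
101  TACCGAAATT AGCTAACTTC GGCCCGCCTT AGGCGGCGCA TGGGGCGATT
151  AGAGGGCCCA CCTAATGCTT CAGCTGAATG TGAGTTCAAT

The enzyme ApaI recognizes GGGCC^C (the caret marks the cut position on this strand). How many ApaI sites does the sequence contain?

GGGCCC occurs starting at positions 77, 154.
ApaI cuts at 2 sites.

2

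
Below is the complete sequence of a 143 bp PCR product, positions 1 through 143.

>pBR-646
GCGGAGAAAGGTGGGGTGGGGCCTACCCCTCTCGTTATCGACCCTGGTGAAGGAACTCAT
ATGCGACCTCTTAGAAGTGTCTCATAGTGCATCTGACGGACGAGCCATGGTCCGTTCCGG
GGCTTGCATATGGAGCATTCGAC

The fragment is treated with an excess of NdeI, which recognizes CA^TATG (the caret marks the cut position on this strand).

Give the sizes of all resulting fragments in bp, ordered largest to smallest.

69, 59, 15 bp

NdeI sites (CATATG) start at positions 58, 127.
NdeI cuts after base 2 of each site, so after positions 59, 128.
Linear molecule, 2 cuts → 3 fragments:
  1–59 → 59 bp
  60–128 → 69 bp
  129–143 → 15 bp
Sorted largest to smallest: 69, 59, 15 bp.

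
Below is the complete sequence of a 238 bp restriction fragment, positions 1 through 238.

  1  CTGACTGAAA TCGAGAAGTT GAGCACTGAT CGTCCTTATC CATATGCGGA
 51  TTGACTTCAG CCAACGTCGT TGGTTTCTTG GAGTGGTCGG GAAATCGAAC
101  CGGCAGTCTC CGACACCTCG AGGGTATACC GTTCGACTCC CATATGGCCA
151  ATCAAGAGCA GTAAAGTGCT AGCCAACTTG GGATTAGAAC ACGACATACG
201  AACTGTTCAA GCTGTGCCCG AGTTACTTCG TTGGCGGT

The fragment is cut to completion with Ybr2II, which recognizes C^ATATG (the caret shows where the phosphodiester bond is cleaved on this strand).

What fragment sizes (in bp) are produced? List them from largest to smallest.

100, 97, 41 bp

Ybr2II sites (CATATG) start at positions 41, 141.
Ybr2II cuts after the first base of each site, so after positions 41, 141.
Linear molecule, 2 cuts → 3 fragments:
  1–41 → 41 bp
  42–141 → 100 bp
  142–238 → 97 bp
Sorted largest to smallest: 100, 97, 41 bp.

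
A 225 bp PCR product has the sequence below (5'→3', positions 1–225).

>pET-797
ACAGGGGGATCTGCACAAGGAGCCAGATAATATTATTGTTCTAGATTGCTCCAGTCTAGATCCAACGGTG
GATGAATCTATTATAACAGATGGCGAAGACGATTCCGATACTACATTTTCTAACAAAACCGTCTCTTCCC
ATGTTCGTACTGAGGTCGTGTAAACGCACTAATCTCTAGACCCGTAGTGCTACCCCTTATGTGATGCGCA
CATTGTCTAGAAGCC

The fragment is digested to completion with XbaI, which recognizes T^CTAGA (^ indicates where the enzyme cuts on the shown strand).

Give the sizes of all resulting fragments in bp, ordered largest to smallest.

120, 41, 40, 15, 9 bp

XbaI sites (TCTAGA) start at positions 40, 55, 175, 216.
XbaI cuts after the first base of each site, so after positions 40, 55, 175, 216.
Linear molecule, 4 cuts → 5 fragments:
  1–40 → 40 bp
  41–55 → 15 bp
  56–175 → 120 bp
  176–216 → 41 bp
  217–225 → 9 bp
Sorted largest to smallest: 120, 41, 40, 15, 9 bp.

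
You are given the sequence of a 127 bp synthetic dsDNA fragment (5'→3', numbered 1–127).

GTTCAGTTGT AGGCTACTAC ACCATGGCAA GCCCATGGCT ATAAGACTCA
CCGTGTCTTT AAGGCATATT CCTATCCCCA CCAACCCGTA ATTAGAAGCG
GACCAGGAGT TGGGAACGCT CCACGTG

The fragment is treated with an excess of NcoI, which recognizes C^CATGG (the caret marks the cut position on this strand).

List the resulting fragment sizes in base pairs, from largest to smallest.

NcoI sites (CCATGG) start at positions 22, 33.
NcoI cuts after the first base of each site, so after positions 22, 33.
Linear molecule, 2 cuts → 3 fragments:
  1–22 → 22 bp
  23–33 → 11 bp
  34–127 → 94 bp
Sorted largest to smallest: 94, 22, 11 bp.

94, 22, 11 bp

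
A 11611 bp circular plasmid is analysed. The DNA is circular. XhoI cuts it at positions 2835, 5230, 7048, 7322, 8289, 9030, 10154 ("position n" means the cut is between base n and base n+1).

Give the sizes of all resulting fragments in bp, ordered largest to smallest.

Circular molecule, 7 cuts → 7 fragments:
  5230 − 2835 = 2395 bp
  7048 − 5230 = 1818 bp
  7322 − 7048 = 274 bp
  8289 − 7322 = 967 bp
  9030 − 8289 = 741 bp
  10154 − 9030 = 1124 bp
  wrap: 11611 − 10154 + 2835 = 4292 bp
Sorted largest to smallest: 4292, 2395, 1818, 1124, 967, 741, 274 bp.

4292, 2395, 1818, 1124, 967, 741, 274 bp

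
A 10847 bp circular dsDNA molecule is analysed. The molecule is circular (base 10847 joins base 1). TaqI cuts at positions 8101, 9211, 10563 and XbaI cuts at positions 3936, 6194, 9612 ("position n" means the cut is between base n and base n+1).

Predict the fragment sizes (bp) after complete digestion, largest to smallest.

Combined cut positions (sorted): 3936, 6194, 8101, 9211, 9612, 10563.
Circular molecule, 6 cuts → 6 fragments:
  6194 − 3936 = 2258 bp
  8101 − 6194 = 1907 bp
  9211 − 8101 = 1110 bp
  9612 − 9211 = 401 bp
  10563 − 9612 = 951 bp
  wrap: 10847 − 10563 + 3936 = 4220 bp
Sorted largest to smallest: 4220, 2258, 1907, 1110, 951, 401 bp.

4220, 2258, 1907, 1110, 951, 401 bp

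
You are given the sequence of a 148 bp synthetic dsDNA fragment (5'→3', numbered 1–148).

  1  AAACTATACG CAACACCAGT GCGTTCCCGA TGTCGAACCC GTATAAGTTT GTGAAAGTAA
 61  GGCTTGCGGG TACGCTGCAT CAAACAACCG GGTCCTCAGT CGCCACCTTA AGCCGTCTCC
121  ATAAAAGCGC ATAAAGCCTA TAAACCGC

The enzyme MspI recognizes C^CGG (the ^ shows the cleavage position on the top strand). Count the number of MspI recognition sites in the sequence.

1

CCGG occurs starting at position 88.
MspI cuts at 1 site.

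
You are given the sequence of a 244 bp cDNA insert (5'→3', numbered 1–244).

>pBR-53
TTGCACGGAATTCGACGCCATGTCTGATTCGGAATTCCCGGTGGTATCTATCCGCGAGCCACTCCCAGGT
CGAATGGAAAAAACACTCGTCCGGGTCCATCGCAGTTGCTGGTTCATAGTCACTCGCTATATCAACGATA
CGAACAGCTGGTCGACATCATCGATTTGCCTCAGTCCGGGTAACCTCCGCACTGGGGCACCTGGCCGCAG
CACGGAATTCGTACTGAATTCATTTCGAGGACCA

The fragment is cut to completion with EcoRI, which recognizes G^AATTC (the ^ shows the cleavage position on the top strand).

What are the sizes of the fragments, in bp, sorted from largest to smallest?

EcoRI sites (GAATTC) start at positions 8, 32, 215, 226.
EcoRI cuts after the first base of each site, so after positions 8, 32, 215, 226.
Linear molecule, 4 cuts → 5 fragments:
  1–8 → 8 bp
  9–32 → 24 bp
  33–215 → 183 bp
  216–226 → 11 bp
  227–244 → 18 bp
Sorted largest to smallest: 183, 24, 18, 11, 8 bp.

183, 24, 18, 11, 8 bp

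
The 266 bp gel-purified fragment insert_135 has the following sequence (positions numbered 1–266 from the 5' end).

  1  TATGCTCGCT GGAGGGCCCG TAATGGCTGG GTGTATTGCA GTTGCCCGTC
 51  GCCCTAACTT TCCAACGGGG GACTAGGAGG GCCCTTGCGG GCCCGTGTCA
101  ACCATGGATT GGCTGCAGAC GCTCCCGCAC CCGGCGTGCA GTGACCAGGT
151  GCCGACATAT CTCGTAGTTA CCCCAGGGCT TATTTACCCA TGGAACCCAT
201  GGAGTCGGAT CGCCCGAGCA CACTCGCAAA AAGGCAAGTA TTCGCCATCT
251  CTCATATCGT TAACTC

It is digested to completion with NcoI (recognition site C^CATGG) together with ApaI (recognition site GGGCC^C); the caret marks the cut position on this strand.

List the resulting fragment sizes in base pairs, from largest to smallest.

86, 69, 65, 18, 10, 9, 9 bp

NcoI sites (CCATGG) start at positions 102, 188, 197.
NcoI cuts after the first base of each site, so after positions 102, 188, 197.
ApaI sites (GGGCCC) start at positions 14, 79, 89.
ApaI cuts after base 5 of each site (before the last base), so after positions 18, 83, 93.
Combined cut positions: 18, 83, 93, 102, 188, 197.
Linear molecule, 6 cuts → 7 fragments:
  1–18 → 18 bp
  19–83 → 65 bp
  84–93 → 10 bp
  94–102 → 9 bp
  103–188 → 86 bp
  189–197 → 9 bp
  198–266 → 69 bp
Sorted largest to smallest: 86, 69, 65, 18, 10, 9, 9 bp.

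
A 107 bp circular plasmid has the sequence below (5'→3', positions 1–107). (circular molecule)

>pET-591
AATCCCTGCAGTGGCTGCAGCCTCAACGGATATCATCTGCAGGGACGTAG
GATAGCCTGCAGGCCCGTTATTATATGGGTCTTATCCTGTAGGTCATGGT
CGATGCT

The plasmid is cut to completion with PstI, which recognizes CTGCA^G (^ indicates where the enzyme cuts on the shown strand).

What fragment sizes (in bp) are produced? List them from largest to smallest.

56, 22, 20, 9 bp

PstI sites (CTGCAG) start at positions 6, 15, 37, 57.
PstI cuts after base 5 of each site (before the last base), so after positions 10, 19, 41, 61.
Circular molecule, 4 cuts → 4 fragments:
  11–19 → 9 bp
  20–41 → 22 bp
  42–61 → 20 bp
  62–107 then 1–10 → 46 + 10 = 56 bp
Sorted largest to smallest: 56, 22, 20, 9 bp.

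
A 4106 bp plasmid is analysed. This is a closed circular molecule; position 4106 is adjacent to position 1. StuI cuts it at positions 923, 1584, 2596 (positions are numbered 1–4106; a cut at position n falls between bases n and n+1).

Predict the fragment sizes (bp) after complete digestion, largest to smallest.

Circular molecule, 3 cuts → 3 fragments:
  1584 − 923 = 661 bp
  2596 − 1584 = 1012 bp
  wrap: 4106 − 2596 + 923 = 2433 bp
Sorted largest to smallest: 2433, 1012, 661 bp.

2433, 1012, 661 bp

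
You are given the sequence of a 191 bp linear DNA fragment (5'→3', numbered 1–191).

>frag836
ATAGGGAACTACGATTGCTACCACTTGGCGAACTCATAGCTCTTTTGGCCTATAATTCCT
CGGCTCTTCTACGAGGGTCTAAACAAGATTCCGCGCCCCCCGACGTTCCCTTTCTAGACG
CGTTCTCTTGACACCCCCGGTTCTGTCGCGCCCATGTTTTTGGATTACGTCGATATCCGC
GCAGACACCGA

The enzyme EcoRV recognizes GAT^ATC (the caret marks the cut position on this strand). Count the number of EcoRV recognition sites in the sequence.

GATATC occurs starting at position 172.
EcoRV cuts at 1 site.

1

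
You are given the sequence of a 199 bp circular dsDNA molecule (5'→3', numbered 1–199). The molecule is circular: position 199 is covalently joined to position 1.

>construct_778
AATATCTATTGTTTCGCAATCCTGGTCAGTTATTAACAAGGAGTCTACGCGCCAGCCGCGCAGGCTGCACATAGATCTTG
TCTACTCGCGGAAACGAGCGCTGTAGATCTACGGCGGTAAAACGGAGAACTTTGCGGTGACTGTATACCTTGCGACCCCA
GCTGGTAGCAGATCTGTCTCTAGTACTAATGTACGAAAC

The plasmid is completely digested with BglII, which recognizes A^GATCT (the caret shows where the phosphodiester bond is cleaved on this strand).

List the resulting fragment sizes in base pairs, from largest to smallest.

BglII sites (AGATCT) start at positions 73, 105, 170.
BglII cuts after the first base of each site, so after positions 73, 105, 170.
Circular molecule, 3 cuts → 3 fragments:
  74–105 → 32 bp
  106–170 → 65 bp
  171–199 then 1–73 → 29 + 73 = 102 bp
Sorted largest to smallest: 102, 65, 32 bp.

102, 65, 32 bp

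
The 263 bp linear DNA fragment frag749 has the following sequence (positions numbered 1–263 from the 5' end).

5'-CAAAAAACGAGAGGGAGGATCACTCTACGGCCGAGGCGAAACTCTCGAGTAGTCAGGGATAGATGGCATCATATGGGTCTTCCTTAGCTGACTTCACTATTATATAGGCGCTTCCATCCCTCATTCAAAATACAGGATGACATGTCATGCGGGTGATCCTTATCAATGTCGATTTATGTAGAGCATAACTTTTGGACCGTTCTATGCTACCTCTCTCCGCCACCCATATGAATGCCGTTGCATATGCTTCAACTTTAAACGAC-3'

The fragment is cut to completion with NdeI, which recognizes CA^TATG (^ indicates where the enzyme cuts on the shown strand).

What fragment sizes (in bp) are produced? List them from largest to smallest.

155, 71, 21, 16 bp

NdeI sites (CATATG) start at positions 70, 225, 241.
NdeI cuts after base 2 of each site, so after positions 71, 226, 242.
Linear molecule, 3 cuts → 4 fragments:
  1–71 → 71 bp
  72–226 → 155 bp
  227–242 → 16 bp
  243–263 → 21 bp
Sorted largest to smallest: 155, 71, 21, 16 bp.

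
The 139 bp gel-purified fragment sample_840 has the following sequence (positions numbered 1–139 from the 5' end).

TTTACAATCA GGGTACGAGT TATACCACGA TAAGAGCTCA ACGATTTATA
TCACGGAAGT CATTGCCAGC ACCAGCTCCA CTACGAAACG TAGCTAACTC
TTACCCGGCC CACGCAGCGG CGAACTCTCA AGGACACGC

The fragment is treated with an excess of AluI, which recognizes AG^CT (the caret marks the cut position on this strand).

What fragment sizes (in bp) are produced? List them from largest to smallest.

AluI sites (AGCT) start at positions 35, 74, 92.
AluI cuts after base 2 of each site, so after positions 36, 75, 93.
Linear molecule, 3 cuts → 4 fragments:
  1–36 → 36 bp
  37–75 → 39 bp
  76–93 → 18 bp
  94–139 → 46 bp
Sorted largest to smallest: 46, 39, 36, 18 bp.

46, 39, 36, 18 bp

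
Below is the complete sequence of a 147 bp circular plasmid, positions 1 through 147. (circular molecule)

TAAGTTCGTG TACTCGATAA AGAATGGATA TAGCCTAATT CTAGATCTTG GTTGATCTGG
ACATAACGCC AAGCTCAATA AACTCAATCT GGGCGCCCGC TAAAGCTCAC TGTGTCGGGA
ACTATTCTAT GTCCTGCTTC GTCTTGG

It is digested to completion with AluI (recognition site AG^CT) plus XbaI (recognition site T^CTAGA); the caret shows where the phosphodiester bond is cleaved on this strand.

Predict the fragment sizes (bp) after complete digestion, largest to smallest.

AluI sites (AGCT) start at positions 72, 104.
AluI cuts after base 2 of each site, so after positions 73, 105.
The XbaI site (TCTAGA) starts at position 40.
XbaI cuts after the first base of each site, so after position 40.
Combined cut positions: 40, 73, 105.
Circular molecule, 3 cuts → 3 fragments:
  41–73 → 33 bp
  74–105 → 32 bp
  106–147 then 1–40 → 42 + 40 = 82 bp
Sorted largest to smallest: 82, 33, 32 bp.

82, 33, 32 bp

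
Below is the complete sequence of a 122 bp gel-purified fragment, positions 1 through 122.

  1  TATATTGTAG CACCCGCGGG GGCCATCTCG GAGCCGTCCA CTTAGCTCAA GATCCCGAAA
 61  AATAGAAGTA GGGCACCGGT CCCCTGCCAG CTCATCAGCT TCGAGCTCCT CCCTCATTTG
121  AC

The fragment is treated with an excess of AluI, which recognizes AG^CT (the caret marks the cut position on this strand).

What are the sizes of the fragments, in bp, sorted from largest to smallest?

45, 45, 17, 8, 7 bp

AluI sites (AGCT) start at positions 44, 89, 97, 104.
AluI cuts after base 2 of each site, so after positions 45, 90, 98, 105.
Linear molecule, 4 cuts → 5 fragments:
  1–45 → 45 bp
  46–90 → 45 bp
  91–98 → 8 bp
  99–105 → 7 bp
  106–122 → 17 bp
Sorted largest to smallest: 45, 45, 17, 8, 7 bp.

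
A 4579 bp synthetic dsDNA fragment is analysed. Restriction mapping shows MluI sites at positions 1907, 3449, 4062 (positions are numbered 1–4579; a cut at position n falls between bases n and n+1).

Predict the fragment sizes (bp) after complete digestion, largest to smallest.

Linear molecule, 3 cuts → 4 fragments:
  1907 − 0 = 1907 bp
  3449 − 1907 = 1542 bp
  4062 − 3449 = 613 bp
  4579 − 4062 = 517 bp
Sorted largest to smallest: 1907, 1542, 613, 517 bp.

1907, 1542, 613, 517 bp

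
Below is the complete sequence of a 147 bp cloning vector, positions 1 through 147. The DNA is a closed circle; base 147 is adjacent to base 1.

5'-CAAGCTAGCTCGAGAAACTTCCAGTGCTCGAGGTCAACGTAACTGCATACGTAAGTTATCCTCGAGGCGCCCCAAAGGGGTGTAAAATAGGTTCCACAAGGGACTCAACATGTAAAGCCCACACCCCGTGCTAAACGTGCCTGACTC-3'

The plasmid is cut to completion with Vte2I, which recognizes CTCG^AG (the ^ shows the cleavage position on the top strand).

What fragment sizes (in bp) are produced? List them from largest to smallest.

95, 34, 18 bp

Vte2I sites (CTCGAG) start at positions 9, 27, 61.
Vte2I cuts after base 4 of each site, so after positions 12, 30, 64.
Circular molecule, 3 cuts → 3 fragments:
  13–30 → 18 bp
  31–64 → 34 bp
  65–147 then 1–12 → 83 + 12 = 95 bp
Sorted largest to smallest: 95, 34, 18 bp.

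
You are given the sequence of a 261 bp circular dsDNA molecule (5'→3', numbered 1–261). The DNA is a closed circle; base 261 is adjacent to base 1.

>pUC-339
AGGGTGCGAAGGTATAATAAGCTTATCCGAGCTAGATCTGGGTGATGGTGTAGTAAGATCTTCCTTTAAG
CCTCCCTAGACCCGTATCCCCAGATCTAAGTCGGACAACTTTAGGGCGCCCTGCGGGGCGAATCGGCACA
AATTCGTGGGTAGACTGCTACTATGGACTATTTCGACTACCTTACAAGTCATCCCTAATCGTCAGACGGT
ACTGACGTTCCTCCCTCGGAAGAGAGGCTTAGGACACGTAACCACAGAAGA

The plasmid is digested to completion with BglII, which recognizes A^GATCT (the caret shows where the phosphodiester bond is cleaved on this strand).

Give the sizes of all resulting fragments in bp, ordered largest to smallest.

BglII sites (AGATCT) start at positions 34, 56, 92.
BglII cuts after the first base of each site, so after positions 34, 56, 92.
Circular molecule, 3 cuts → 3 fragments:
  35–56 → 22 bp
  57–92 → 36 bp
  93–261 then 1–34 → 169 + 34 = 203 bp
Sorted largest to smallest: 203, 36, 22 bp.

203, 36, 22 bp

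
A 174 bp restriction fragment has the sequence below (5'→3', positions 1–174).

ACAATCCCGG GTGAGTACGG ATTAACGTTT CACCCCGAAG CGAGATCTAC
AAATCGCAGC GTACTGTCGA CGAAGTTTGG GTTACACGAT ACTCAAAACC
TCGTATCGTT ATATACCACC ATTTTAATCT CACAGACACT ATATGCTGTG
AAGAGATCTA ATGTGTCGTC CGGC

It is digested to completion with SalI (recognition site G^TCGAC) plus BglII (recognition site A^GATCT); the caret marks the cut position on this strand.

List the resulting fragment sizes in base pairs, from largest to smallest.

The SalI site (GTCGAC) starts at position 66.
SalI cuts after the first base of each site, so after position 66.
BglII sites (AGATCT) start at positions 43, 154.
BglII cuts after the first base of each site, so after positions 43, 154.
Combined cut positions: 43, 66, 154.
Linear molecule, 3 cuts → 4 fragments:
  1–43 → 43 bp
  44–66 → 23 bp
  67–154 → 88 bp
  155–174 → 20 bp
Sorted largest to smallest: 88, 43, 23, 20 bp.

88, 43, 23, 20 bp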